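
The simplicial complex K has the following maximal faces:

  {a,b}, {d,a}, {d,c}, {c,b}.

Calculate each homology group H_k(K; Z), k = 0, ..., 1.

Order the vertices as a < b < c < d. Listing each simplex with vertices in this order, K has dimension 1 with simplices:

  0-simplices (4): a, b, c, d
  1-simplices (4): ab, ad, bc, cd

Hence C_0 ≅ Z^4, C_1 ≅ Z^4.

Boundary ∂_1: C_1 → C_0 sends each edge [p,q] (with p < q) to q − p.
This gives a 4×4 integer matrix of rank 3; reducing to Smith normal form yields diagonal entries (1,1,1).

From H_k ≅ ker(∂_k) / im(∂_{k+1}) we obtain:

  H_0: rank C_0 − rank ∂_1 = 4 − 3 = 1, and the invariant factors of ∂_1 are all 1, so H_0 = Z.
  H_1: rank ker ∂_1 − rank ∂_2 = (4 − 3) − 0 = 1, and there is no ∂_2, so H_1 = Z.

H_0 = Z,  H_1 = Z.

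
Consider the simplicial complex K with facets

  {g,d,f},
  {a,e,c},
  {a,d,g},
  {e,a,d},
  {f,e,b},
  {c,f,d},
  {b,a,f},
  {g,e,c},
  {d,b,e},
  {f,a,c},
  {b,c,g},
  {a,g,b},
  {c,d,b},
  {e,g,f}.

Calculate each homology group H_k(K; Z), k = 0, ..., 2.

K has 7 vertices, 21 edges, 14 triangles.
rank ∂_0 = 0, rank ∂_1 = 6 ⇒ b_0 = 7 − 0 − 6 = 1; all invariant factors of ∂_1 are 1 so no torsion. So H_0 ≅ Z.
rank ∂_1 = 6, rank ∂_2 = 13 ⇒ b_1 = 21 − 6 − 13 = 2; all invariant factors of ∂_2 are 1 so no torsion. So H_1 ≅ Z^2.
rank ∂_2 = 13, rank ∂_3 = 0 ⇒ b_2 = 14 − 13 − 0 = 1. So H_2 ≅ Z.

H_0 ≅ Z,  H_1 ≅ Z^2,  H_2 ≅ Z.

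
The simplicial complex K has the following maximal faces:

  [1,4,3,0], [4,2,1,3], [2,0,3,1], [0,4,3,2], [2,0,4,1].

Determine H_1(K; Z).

H_1 = 0.

Fix the vertex order 0 < 1 < 2 < 3 < 4 and write every simplex with vertices in increasing order. Then dim K = 3 and the simplices of K are:

  0-simplices (5): [0], [1], [2], [3], [4]
  1-simplices (10): [0,1], [0,2], [0,3], [0,4], [1,2], [1,3], [1,4], [2,3], [2,4], [3,4]
  2-simplices (10): [0,1,2], [0,1,3], [0,1,4], [0,2,3], [0,2,4], [0,3,4], [1,2,3], [1,2,4], [1,3,4], [2,3,4]
  3-simplices (5): [0,1,2,3], [0,1,2,4], [0,1,3,4], [0,2,3,4], [1,2,3,4]

Hence C_0 ≅ Z^5, C_1 ≅ Z^10, C_2 ≅ Z^10, C_3 ≅ Z^5.

Boundary ∂_1: C_1 → C_0 is given by ∂[p,q] = [q] − [p].
This gives a 5×10 integer matrix of rank 4; reducing to Smith normal form yields diagonal entries (1,1,1,1).

Boundary ∂_2: C_2 → C_1 acts by ∂[p,q,r] = [q,r] − [p,r] + [p,q]. For instance
  ∂[1,2,3] = [2,3] − [1,3] + [1,2],
  ∂[0,1,3] = [1,3] − [0,3] + [0,1].
As a 10×10 matrix over Z this has rank 6, with invariant factors (1,1,1,1,1,1).

Boundary ∂_3: C_3 → C_2 sends each 3-simplex σ to the alternating sum Σ_i (−1)^i (σ with its i-th vertex removed). For instance
  ∂[0,1,3,4] = [1,3,4] − [0,3,4] + [0,1,4] − [0,1,3],
  ∂[0,1,2,3] = [1,2,3] − [0,2,3] + [0,1,3] − [0,1,2].
This gives a 10×5 integer matrix of rank 4; reducing to Smith normal form yields diagonal entries (1,1,1,1).

Reading off H_k = ker ∂_k / im ∂_{k+1}:

  H_1: rank ker ∂_1 − rank ∂_2 = (10 − 4) − 6 = 0, and the invariant factors of ∂_2 are all 1, so H_1 = 0.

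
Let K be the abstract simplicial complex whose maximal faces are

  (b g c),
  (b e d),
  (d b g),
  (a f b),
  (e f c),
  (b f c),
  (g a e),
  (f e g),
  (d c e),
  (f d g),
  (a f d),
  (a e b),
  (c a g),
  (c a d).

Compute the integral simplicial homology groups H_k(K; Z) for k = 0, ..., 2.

H_0 = Z,  H_1 = Z^2,  H_2 = Z.

We work with the vertex ordering a < b < c < d < e < f < g. The simplices of K, each written with vertices in increasing order, are:

  0-simplices (7): a, b, c, d, e, f, g
  1-simplices (21): ab, ac, ad, ae, af, ag, bc, bd, be, bf, bg, cd, ce, cf, cg, de, df, dg, ef, eg, fg
  2-simplices (14): abe, abf, acd, acg, adf, aeg, bcf, bcg, bde, bdg, cde, cef, dfg, efg

giving chain groups C_0 ≅ Z^7, C_1 ≅ Z^21, C_2 ≅ Z^14.

The boundary map ∂_1: C_1 → C_0 sends each edge [p,q] (with p < q) to q − p. For instance
  ∂be = e − b.
This gives a 7×21 integer matrix of rank 6; reducing to Smith normal form yields diagonal entries (1,1,1,1,1,1).

∂_2: C_2 → C_1 sends each 2-simplex [p,q,r] to [q,r] − [p,r] + [p,q]. For instance
  ∂acg = cg − ag + ac,
  ∂abf = bf − af + ab.
The 21×14 boundary matrix has rank 13 and Smith normal form diag(1,1,1,1,1,1,1,1,1,1,1,1,1).

Computing H_k = (kernel of ∂_k) / (image of ∂_{k+1}):

  H_0: rank C_0 − rank ∂_1 = 7 − 6 = 1, and the invariant factors of ∂_1 are all 1, so H_0 ≅ Z.
  H_1: rank ker ∂_1 − rank ∂_2 = (21 − 6) − 13 = 2, and the invariant factors of ∂_2 are all 1, so H_1 ≅ Z^2.
  H_2: rank ker ∂_2 − rank ∂_3 = (14 − 13) − 0 = 1, and there is no ∂_3, so H_2 ≅ Z.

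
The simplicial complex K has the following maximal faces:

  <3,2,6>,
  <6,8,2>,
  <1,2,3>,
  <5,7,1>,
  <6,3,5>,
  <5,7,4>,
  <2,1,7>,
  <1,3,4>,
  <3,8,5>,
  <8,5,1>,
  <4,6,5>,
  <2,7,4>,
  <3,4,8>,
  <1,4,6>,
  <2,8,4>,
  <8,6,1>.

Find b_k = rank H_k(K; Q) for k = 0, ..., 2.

Fix the vertex order 1 < 2 < 3 < 4 < 5 < 6 < 7 < 8 and write every simplex with vertices in increasing order. Then dim K = 2 and the simplices of K are:

  0-simplices (8): [1], [2], [3], [4], [5], [6], [7], [8]
  1-simplices (24): (24 of them)
  2-simplices (16): [1,2,3], [1,2,7], [1,3,4], [1,4,6], [1,5,7], [1,5,8], [1,6,8], [2,3,6], [2,4,7], [2,4,8], [2,6,8], [3,4,8], [3,5,6], [3,5,8], [4,5,6], [4,5,7]

so the chain groups are C_0 ≅ Z^8, C_1 ≅ Z^24, C_2 ≅ Z^16.

Boundary ∂_1: C_1 → C_0 is given by ∂[p,q] = [q] − [p].
The resulting 8×24 matrix has rank 7, and its Smith normal form has invariant factors (1,1,1,1,1,1,1).

Boundary ∂_2: C_2 → C_1 sends each 2-simplex [p,q,r] to [q,r] − [p,r] + [p,q]. For instance
  ∂[1,6,8] = [6,8] − [1,8] + [1,6],
  ∂[1,2,3] = [2,3] − [1,3] + [1,2].
The resulting 24×16 matrix has rank 15, and its Smith normal form has invariant factors (1,1,1,1,1,1,1,1,1,1,1,1,1,1,1).

Now H_k = ker ∂_k / im ∂_{k+1}, so:

  H_0: rank C_0 − rank ∂_1 = 8 − 7 = 1, and the invariant factors of ∂_1 are all 1, so H_0 = Z.
  H_1: rank ker ∂_1 − rank ∂_2 = (24 − 7) − 15 = 2, and the invariant factors of ∂_2 are all 1, so H_1 = Z^2.
  H_2: rank ker ∂_2 − rank ∂_3 = (16 − 15) − 0 = 1, and there is no ∂_3, so H_2 = Z.

Hence the Betti numbers are b_0 = 1, b_1 = 2, b_2 = 1.

b_0 = 1, b_1 = 2, b_2 = 1.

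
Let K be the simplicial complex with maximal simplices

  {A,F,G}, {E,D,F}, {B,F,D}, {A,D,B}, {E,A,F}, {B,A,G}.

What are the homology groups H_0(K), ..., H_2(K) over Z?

H_0 = Z,  H_1 = Z,  H_2 = 0.

Take the total order A < B < D < E < F < G on the vertex set. Then K (dimension 2) consists of the simplices:

  0-simplices (6): A, B, D, E, F, G
  1-simplices (12): AB, AD, AE, AF, AG, BD, BF, BG, DE, DF, EF, FG
  2-simplices (6): ABD, ABG, AEF, AFG, BDF, DEF

so the chain groups are C_0 ≅ Z^6, C_1 ≅ Z^12, C_2 ≅ Z^6.

The boundary map ∂_1: C_1 → C_0 sends each edge [p,q] (with p < q) to q − p.
The 6×12 boundary matrix has rank 5 and Smith normal form diag(1,1,1,1,1).

Boundary ∂_2: C_2 → C_1 maps a triangle to the signed sum of its edges. For instance
  ∂DEF = EF − DF + DE,
  ∂AFG = FG − AG + AF.
As a 12×6 matrix over Z this has rank 6, with invariant factors (1,1,1,1,1,1).

Now H_k = ker ∂_k / im ∂_{k+1}, so:

  H_0: rank C_0 − rank ∂_1 = 6 − 5 = 1, and the invariant factors of ∂_1 are all 1, so H_0 ≅ Z.
  H_1: rank ker ∂_1 − rank ∂_2 = (12 − 5) − 6 = 1, and the invariant factors of ∂_2 are all 1, so H_1 ≅ Z.
  H_2: rank ker ∂_2 − rank ∂_3 = (6 − 6) − 0 = 0, and there is no ∂_3, so H_2 ≅ 0.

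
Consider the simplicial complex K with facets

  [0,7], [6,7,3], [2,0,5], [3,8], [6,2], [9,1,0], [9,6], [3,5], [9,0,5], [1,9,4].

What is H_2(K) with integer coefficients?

H_2 = 0.

We work with the vertex ordering 0 < 1 < 2 < 3 < 4 < 5 < 6 < 7 < 8 < 9. The simplices of K, each written with vertices in increasing order, are:

  0-simplices (10): [0], [1], [2], [3], [4], [5], [6], [7], [8], [9]
  1-simplices (17): [0,1], [0,2], [0,5], [0,7], [0,9], [1,4], [1,9], [2,5], [2,6], [3,5], [3,6], [3,7], [3,8], [4,9], [5,9], [6,7], [6,9]
  2-simplices (5): [0,1,9], [0,2,5], [0,5,9], [1,4,9], [3,6,7]

Hence C_0 ≅ Z^10, C_1 ≅ Z^17, C_2 ≅ Z^5.

Boundary ∂_1: C_1 → C_0 sends each edge [p,q] (with p < q) to q − p. For instance
  ∂[0,7] = [7] − [0].
The 10×17 boundary matrix has rank 9 and Smith normal form diag(1,1,1,1,1,1,1,1,1).

The boundary map ∂_2: C_2 → C_1 sends each 2-simplex [p,q,r] to [q,r] − [p,r] + [p,q]. For instance
  ∂[0,2,5] = [2,5] − [0,5] + [0,2],
  ∂[0,1,9] = [1,9] − [0,9] + [0,1].
As a 17×5 matrix over Z this has rank 5, with invariant factors (1,1,1,1,1).

Now H_k = ker ∂_k / im ∂_{k+1}, so:

  H_2: rank ker ∂_2 − rank ∂_3 = (5 − 5) − 0 = 0, and there is no ∂_3, so H_2 = 0.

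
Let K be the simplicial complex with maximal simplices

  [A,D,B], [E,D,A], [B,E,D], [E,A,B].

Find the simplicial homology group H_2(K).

H_2 ≅ Z.

We work with the vertex ordering A < B < D < E. The simplices of K, each written with vertices in increasing order, are:

  0-simplices (4): A, B, D, E
  1-simplices (6): AB, AD, AE, BD, BE, DE
  2-simplices (4): ABD, ABE, ADE, BDE

giving chain groups C_0 ≅ Z^4, C_1 ≅ Z^6, C_2 ≅ Z^4.

Boundary ∂_1: C_1 → C_0 is given by ∂[p,q] = [q] − [p]. For instance
  ∂AE = E − A.
This gives a 4×6 integer matrix of rank 3; reducing to Smith normal form yields diagonal entries (1,1,1).

Boundary ∂_2: C_2 → C_1 sends each 2-simplex [p,q,r] to [q,r] − [p,r] + [p,q]. For instance
  ∂BDE = DE − BE + BD,
  ∂ABE = BE − AE + AB.
As a 6×4 matrix over Z this has rank 3, with invariant factors (1,1,1).

Reading off H_k = ker ∂_k / im ∂_{k+1}:

  H_2: rank ker ∂_2 − rank ∂_3 = (4 − 3) − 0 = 1, and there is no ∂_3, so H_2 ≅ Z.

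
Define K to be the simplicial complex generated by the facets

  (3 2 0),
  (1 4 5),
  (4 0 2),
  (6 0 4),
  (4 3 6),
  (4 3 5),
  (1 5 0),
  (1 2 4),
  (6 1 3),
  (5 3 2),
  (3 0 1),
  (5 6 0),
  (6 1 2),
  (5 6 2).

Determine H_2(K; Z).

H_2 ≅ Z.

Fix the vertex order 0 < 1 < 2 < 3 < 4 < 5 < 6 and write every simplex with vertices in increasing order. Then dim K = 2 and the simplices of K are:

  0-simplices (7): [0], [1], [2], [3], [4], [5], [6]
  1-simplices (21): [0,1], [0,2], [0,3], [0,4], [0,5], [0,6], [1,2], [1,3], [1,4], [1,5], [1,6], [2,3], [2,4], [2,5], [2,6], [3,4], [3,5], [3,6], [4,5], [4,6], [5,6]
  2-simplices (14): [0,1,3], [0,1,5], [0,2,3], [0,2,4], [0,4,6], [0,5,6], [1,2,4], [1,2,6], [1,3,6], [1,4,5], [2,3,5], [2,5,6], [3,4,5], [3,4,6]

giving chain groups C_0 ≅ Z^7, C_1 ≅ Z^21, C_2 ≅ Z^14.

The boundary map ∂_1: C_1 → C_0 sends each edge [p,q] (with p < q) to q − p. For instance
  ∂[4,6] = [6] − [4].
The resulting 7×21 matrix has rank 6, and its Smith normal form has invariant factors (1,1,1,1,1,1).

Boundary ∂_2: C_2 → C_1 maps a triangle to the signed sum of its edges. For instance
  ∂[3,4,5] = [4,5] − [3,5] + [3,4],
  ∂[0,1,5] = [1,5] − [0,5] + [0,1].
As a 21×14 matrix over Z this has rank 13, with invariant factors (1,1,1,1,1,1,1,1,1,1,1,1,1).

From H_k ≅ ker(∂_k) / im(∂_{k+1}) we obtain:

  H_2: rank ker ∂_2 − rank ∂_3 = (14 − 13) − 0 = 1, and there is no ∂_3, so H_2 = Z.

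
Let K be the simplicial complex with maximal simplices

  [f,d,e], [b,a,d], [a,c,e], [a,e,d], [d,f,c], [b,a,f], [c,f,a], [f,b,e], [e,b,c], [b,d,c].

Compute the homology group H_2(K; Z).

H_2 ≅ 0.

Order the vertices as a < b < c < d < e < f. Listing each simplex with vertices in this order, K has dimension 2 with simplices:

  0-simplices (6): a, b, c, d, e, f
  1-simplices (15): ab, ac, ad, ae, af, bc, bd, be, bf, cd, ce, cf, de, df, ef
  2-simplices (10): abd, abf, ace, acf, ade, bcd, bce, bef, cdf, def

giving chain groups C_0 ≅ Z^6, C_1 ≅ Z^15, C_2 ≅ Z^10.

Boundary ∂_1: C_1 → C_0 sends each edge [p,q] (with p < q) to q − p. For instance
  ∂bd = d − b.
The 6×15 boundary matrix has rank 5 and Smith normal form diag(1,1,1,1,1).

∂_2: C_2 → C_1 acts by ∂[p,q,r] = [q,r] − [p,r] + [p,q]. For instance
  ∂bcd = cd − bd + bc,
  ∂abf = bf − af + ab.
This gives a 15×10 integer matrix of rank 10; reducing to Smith normal form yields diagonal entries (1,1,1,1,1,1,1,1,1,2).

Reading off H_k = ker ∂_k / im ∂_{k+1}:

  H_2: rank ker ∂_2 − rank ∂_3 = (10 − 10) − 0 = 0, and there is no ∂_3, so H_2 ≅ 0.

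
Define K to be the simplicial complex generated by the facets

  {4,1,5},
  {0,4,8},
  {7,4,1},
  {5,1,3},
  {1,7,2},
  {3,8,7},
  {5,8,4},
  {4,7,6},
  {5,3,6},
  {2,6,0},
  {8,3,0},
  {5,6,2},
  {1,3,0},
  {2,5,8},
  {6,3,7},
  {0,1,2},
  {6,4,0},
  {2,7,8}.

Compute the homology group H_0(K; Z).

Order the vertices as 0 < 1 < 2 < 3 < 4 < 5 < 6 < 7 < 8. Listing each simplex with vertices in this order, K has dimension 2 with simplices:

  0-simplices (9): [0], [1], [2], [3], [4], [5], [6], [7], [8]
  1-simplices (27): (27 of them)
  2-simplices (18): [0,1,2], [0,1,3], [0,2,6], [0,3,8], [0,4,6], [0,4,8], [1,2,7], [1,3,5], [1,4,5], [1,4,7], [2,5,6], [2,5,8], [2,7,8], [3,5,6], [3,6,7], [3,7,8], [4,5,8], [4,6,7]

Hence C_0 ≅ Z^9, C_1 ≅ Z^27, C_2 ≅ Z^18.

Boundary ∂_1: C_1 → C_0 sends each edge [p,q] (with p < q) to q − p. For instance
  ∂[1,2] = [2] − [1].
This gives a 9×27 integer matrix of rank 8; reducing to Smith normal form yields diagonal entries (1,1,1,1,1,1,1,1).

∂_2: C_2 → C_1 sends each 2-simplex [p,q,r] to [q,r] − [p,r] + [p,q]. For instance
  ∂[3,7,8] = [7,8] − [3,8] + [3,7],
  ∂[1,2,7] = [2,7] − [1,7] + [1,2].
The 27×18 boundary matrix has rank 17 and Smith normal form diag(1,1,1,1,1,1,1,1,1,1,1,1,1,1,1,1,1).

Computing H_k = (kernel of ∂_k) / (image of ∂_{k+1}):

  H_0: rank C_0 − rank ∂_1 = 9 − 8 = 1, and the invariant factors of ∂_1 are all 1, so H_0 = Z.

(K is a triangulation of the torus T^2.)

H_0 ≅ Z.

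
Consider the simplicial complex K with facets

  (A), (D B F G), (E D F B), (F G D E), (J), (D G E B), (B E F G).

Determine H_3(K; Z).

Fix the vertex order A < B < D < E < F < G < J and write every simplex with vertices in increasing order. Then dim K = 3 and the simplices of K are:

  0-simplices (7): A, B, D, E, F, G, J
  1-simplices (10): BD, BE, BF, BG, DE, DF, DG, EF, EG, FG
  2-simplices (10): BDE, BDF, BDG, BEF, BEG, BFG, DEF, DEG, DFG, EFG
  3-simplices (5): BDEF, BDEG, BDFG, BEFG, DEFG

giving chain groups C_0 ≅ Z^7, C_1 ≅ Z^10, C_2 ≅ Z^10, C_3 ≅ Z^5.

Boundary ∂_1: C_1 → C_0 maps an edge to its endpoints' difference, ∂[p,q] = q − p. For instance
  ∂BG = G − B.
The resulting 7×10 matrix has rank 4, and its Smith normal form has invariant factors (1,1,1,1).

Boundary ∂_2: C_2 → C_1 maps a triangle to the signed sum of its edges. For instance
  ∂DFG = FG − DG + DF,
  ∂BDE = DE − BE + BD.
This gives a 10×10 integer matrix of rank 6; reducing to Smith normal form yields diagonal entries (1,1,1,1,1,1).

The boundary map ∂_3: C_3 → C_2 sends each 3-simplex σ to the alternating sum Σ_i (−1)^i (σ with its i-th vertex removed). For instance
  ∂BDEF = DEF − BEF + BDF − BDE,
  ∂BDEG = DEG − BEG + BDG − BDE.
The 10×5 boundary matrix has rank 4 and Smith normal form diag(1,1,1,1).

Now H_k = ker ∂_k / im ∂_{k+1}, so:

  H_3: rank ker ∂_3 − rank ∂_4 = (5 − 4) − 0 = 1, and there is no ∂_4, so H_3 = Z.

H_3 = Z.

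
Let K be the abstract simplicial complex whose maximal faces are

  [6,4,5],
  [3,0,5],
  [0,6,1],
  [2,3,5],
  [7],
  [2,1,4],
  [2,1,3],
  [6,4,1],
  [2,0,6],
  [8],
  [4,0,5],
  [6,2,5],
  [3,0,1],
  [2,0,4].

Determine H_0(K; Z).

Take the total order 0 < 1 < 2 < 3 < 4 < 5 < 6 < 7 < 8 on the vertex set. Then K (dimension 2) consists of the simplices:

  0-simplices (9): [0], [1], [2], [3], [4], [5], [6], [7], [8]
  1-simplices (18): [0,1], [0,2], [0,3], [0,4], [0,5], [0,6], [1,2], [1,3], [1,4], [1,6], [2,3], [2,4], [2,5], [2,6], [3,5], [4,5], [4,6], [5,6]
  2-simplices (12): [0,1,3], [0,1,6], [0,2,4], [0,2,6], [0,3,5], [0,4,5], [1,2,3], [1,2,4], [1,4,6], [2,3,5], [2,5,6], [4,5,6]

Hence C_0 ≅ Z^9, C_1 ≅ Z^18, C_2 ≅ Z^12.

∂_1: C_1 → C_0 sends each edge [p,q] (with p < q) to q − p. For instance
  ∂[5,6] = [6] − [5].
As a 9×18 matrix over Z this has rank 6, with invariant factors (1,1,1,1,1,1).

∂_2: C_2 → C_1 acts by ∂[p,q,r] = [q,r] − [p,r] + [p,q]. For instance
  ∂[2,5,6] = [5,6] − [2,6] + [2,5],
  ∂[4,5,6] = [5,6] − [4,6] + [4,5].
The 18×12 boundary matrix has rank 12 and Smith normal form diag(1,1,1,1,1,1,1,1,1,1,1,2).

Reading off H_k = ker ∂_k / im ∂_{k+1}:

  H_0: rank C_0 − rank ∂_1 = 9 − 6 = 3, and the invariant factors of ∂_1 are all 1, so H_0 ≅ Z^3.

H_0 ≅ Z^3.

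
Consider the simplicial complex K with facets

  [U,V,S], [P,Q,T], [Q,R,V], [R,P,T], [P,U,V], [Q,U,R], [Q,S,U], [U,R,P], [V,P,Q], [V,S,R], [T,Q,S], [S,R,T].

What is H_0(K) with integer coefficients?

H_0 = Z.

Fix the vertex order P < Q < R < S < T < U < V and write every simplex with vertices in increasing order. Then dim K = 2 and the simplices of K are:

  0-simplices (7): P, Q, R, S, T, U, V
  1-simplices (18): PQ, PR, PT, PU, PV, QR, QS, QT, QU, QV, RS, RT, RU, RV, ST, SU, SV, UV
  2-simplices (12): PQT, PQV, PRT, PRU, PUV, QRU, QRV, QST, QSU, RST, RSV, SUV

Hence C_0 ≅ Z^7, C_1 ≅ Z^18, C_2 ≅ Z^12.

The boundary map ∂_1: C_1 → C_0 is given by ∂[p,q] = [q] − [p]. For instance
  ∂SV = V − S.
This gives a 7×18 integer matrix of rank 6; reducing to Smith normal form yields diagonal entries (1,1,1,1,1,1).

∂_2: C_2 → C_1 sends each 2-simplex [p,q,r] to [q,r] − [p,r] + [p,q]. For instance
  ∂QRV = RV − QV + QR,
  ∂RST = ST − RT + RS.
The 18×12 boundary matrix has rank 12 and Smith normal form diag(1,1,1,1,1,1,1,1,1,1,1,2).

Now H_k = ker ∂_k / im ∂_{k+1}, so:

  H_0: rank C_0 − rank ∂_1 = 7 − 6 = 1, and the invariant factors of ∂_1 are all 1, so H_0 ≅ Z.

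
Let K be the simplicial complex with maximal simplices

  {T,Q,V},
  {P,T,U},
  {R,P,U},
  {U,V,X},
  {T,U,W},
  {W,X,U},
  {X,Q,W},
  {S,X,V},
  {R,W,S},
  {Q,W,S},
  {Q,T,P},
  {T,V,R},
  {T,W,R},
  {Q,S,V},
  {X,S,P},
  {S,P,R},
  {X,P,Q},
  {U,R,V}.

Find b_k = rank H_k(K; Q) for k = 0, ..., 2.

b_0 = 1, b_1 = 1, b_2 = 0.

Take the total order P < Q < R < S < T < U < V < W < X on the vertex set. Then K (dimension 2) consists of the simplices:

  0-simplices (9): P, Q, R, S, T, U, V, W, X
  1-simplices (27): PQ, PR, PS, PT, PU, PX, QS, QT, QV, QW, QX, RS, RT, RU, RV, RW, SV, SW, SX, TU, TV, TW, UV, UW, UX, VX, WX
  2-simplices (18): PQT, PQX, PRS, PRU, PSX, PTU, QSV, QSW, QTV, QWX, RSW, RTV, RTW, RUV, SVX, TUW, UVX, UWX

Hence C_0 ≅ Z^9, C_1 ≅ Z^27, C_2 ≅ Z^18.

The boundary map ∂_1: C_1 → C_0 is given by ∂[p,q] = [q] − [p]. For instance
  ∂SX = X − S.
The 9×27 boundary matrix has rank 8 and Smith normal form diag(1,1,1,1,1,1,1,1).

The boundary map ∂_2: C_2 → C_1 acts by ∂[p,q,r] = [q,r] − [p,r] + [p,q]. For instance
  ∂UWX = WX − UX + UW,
  ∂QSV = SV − QV + QS.
The resulting 27×18 matrix has rank 18, and its Smith normal form has invariant factors (1,1,1,1,1,1,1,1,1,1,1,1,1,1,1,1,1,2).

From H_k ≅ ker(∂_k) / im(∂_{k+1}) we obtain:

  H_0: rank C_0 − rank ∂_1 = 9 − 8 = 1, and the invariant factors of ∂_1 are all 1, so H_0 ≅ Z.
  H_1: rank ker ∂_1 − rank ∂_2 = (27 − 8) − 18 = 1, and ∂_2 has invariant factor 2 > 1, so H_1 ≅ Z × Z/2.
  H_2: rank ker ∂_2 − rank ∂_3 = (18 − 18) − 0 = 0, and there is no ∂_3, so H_2 ≅ 0.

Hence the Betti numbers are b_0 = 1, b_1 = 1, b_2 = 0.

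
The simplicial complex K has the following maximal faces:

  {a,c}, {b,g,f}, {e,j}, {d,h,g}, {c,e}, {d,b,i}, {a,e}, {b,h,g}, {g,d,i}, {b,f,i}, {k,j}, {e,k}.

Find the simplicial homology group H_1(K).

H_1 ≅ Z^3.

Order the vertices as a < b < c < d < e < f < g < h < i < j < k. Listing each simplex with vertices in this order, K has dimension 2 with simplices:

  0-simplices (11): a, b, c, d, e, f, g, h, i, j, k
  1-simplices (18): ac, ae, bd, bf, bg, bh, bi, ce, dg, dh, di, ej, ek, fg, fi, gh, gi, jk
  2-simplices (6): bdi, bfg, bfi, bgh, dgh, dgi

so the chain groups are C_0 ≅ Z^11, C_1 ≅ Z^18, C_2 ≅ Z^6.

Boundary ∂_1: C_1 → C_0 maps an edge to its endpoints' difference, ∂[p,q] = q − p. For instance
  ∂ej = j − e.
The 11×18 boundary matrix has rank 9 and Smith normal form diag(1,1,1,1,1,1,1,1,1).

∂_2: C_2 → C_1 sends each 2-simplex [p,q,r] to [q,r] − [p,r] + [p,q]. For instance
  ∂dgh = gh − dh + dg,
  ∂bgh = gh − bh + bg.
This gives a 18×6 integer matrix of rank 6; reducing to Smith normal form yields diagonal entries (1,1,1,1,1,1).

From H_k ≅ ker(∂_k) / im(∂_{k+1}) we obtain:

  H_1: rank ker ∂_1 − rank ∂_2 = (18 − 9) − 6 = 3, and the invariant factors of ∂_2 are all 1, so H_1 = Z^3.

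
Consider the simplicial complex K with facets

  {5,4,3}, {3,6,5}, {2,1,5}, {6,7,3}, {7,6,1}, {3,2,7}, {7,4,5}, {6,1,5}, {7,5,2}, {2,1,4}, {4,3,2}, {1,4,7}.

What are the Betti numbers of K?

b_0 = 1, b_1 = 0, b_2 = 0.

Order the vertices as 1 < 2 < 3 < 4 < 5 < 6 < 7. Listing each simplex with vertices in this order, K has dimension 2 with simplices:

  0-simplices (7): [1], [2], [3], [4], [5], [6], [7]
  1-simplices (18): [1,2], [1,4], [1,5], [1,6], [1,7], [2,3], [2,4], [2,5], [2,7], [3,4], [3,5], [3,6], [3,7], [4,5], [4,7], [5,6], [5,7], [6,7]
  2-simplices (12): [1,2,4], [1,2,5], [1,4,7], [1,5,6], [1,6,7], [2,3,4], [2,3,7], [2,5,7], [3,4,5], [3,5,6], [3,6,7], [4,5,7]

giving chain groups C_0 ≅ Z^7, C_1 ≅ Z^18, C_2 ≅ Z^12.

∂_1: C_1 → C_0 sends each edge [p,q] (with p < q) to q − p. For instance
  ∂[3,6] = [6] − [3].
The resulting 7×18 matrix has rank 6, and its Smith normal form has invariant factors (1,1,1,1,1,1).

∂_2: C_2 → C_1 acts by ∂[p,q,r] = [q,r] − [p,r] + [p,q]. For instance
  ∂[2,3,4] = [3,4] − [2,4] + [2,3],
  ∂[3,4,5] = [4,5] − [3,5] + [3,4].
The resulting 18×12 matrix has rank 12, and its Smith normal form has invariant factors (1,1,1,1,1,1,1,1,1,1,1,2).

Now H_k = ker ∂_k / im ∂_{k+1}, so:

  H_0: rank C_0 − rank ∂_1 = 7 − 6 = 1, and the invariant factors of ∂_1 are all 1, so H_0 ≅ Z.
  H_1: rank ker ∂_1 − rank ∂_2 = (18 − 6) − 12 = 0, and ∂_2 has invariant factor 2 > 1, so H_1 ≅ Z/2.
  H_2: rank ker ∂_2 − rank ∂_3 = (12 − 12) − 0 = 0, and there is no ∂_3, so H_2 ≅ 0.

Hence the Betti numbers are b_0 = 1, b_1 = 0, b_2 = 0.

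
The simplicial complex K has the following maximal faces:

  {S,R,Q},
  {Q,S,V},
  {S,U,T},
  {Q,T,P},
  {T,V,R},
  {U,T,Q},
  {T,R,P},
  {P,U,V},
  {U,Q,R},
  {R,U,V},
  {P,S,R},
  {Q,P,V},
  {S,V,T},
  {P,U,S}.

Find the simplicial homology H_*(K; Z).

Take the total order P < Q < R < S < T < U < V on the vertex set. Then K (dimension 2) consists of the simplices:

  0-simplices (7): P, Q, R, S, T, U, V
  1-simplices (21): PQ, PR, PS, PT, PU, PV, QR, QS, QT, QU, QV, RS, RT, RU, RV, ST, SU, SV, TU, TV, UV
  2-simplices (14): PQT, PQV, PRS, PRT, PSU, PUV, QRS, QRU, QSV, QTU, RTV, RUV, STU, STV

so the chain groups are C_0 ≅ Z^7, C_1 ≅ Z^21, C_2 ≅ Z^14.

Boundary ∂_1: C_1 → C_0 maps an edge to its endpoints' difference, ∂[p,q] = q − p.
The resulting 7×21 matrix has rank 6, and its Smith normal form has invariant factors (1,1,1,1,1,1).

Boundary ∂_2: C_2 → C_1 sends each 2-simplex [p,q,r] to [q,r] − [p,r] + [p,q]. For instance
  ∂STV = TV − SV + ST,
  ∂PQT = QT − PT + PQ.
As a 21×14 matrix over Z this has rank 13, with invariant factors (1,1,1,1,1,1,1,1,1,1,1,1,1).

Computing H_k = (kernel of ∂_k) / (image of ∂_{k+1}):

  H_0: rank C_0 − rank ∂_1 = 7 − 6 = 1, and the invariant factors of ∂_1 are all 1, so H_0 = Z.
  H_1: rank ker ∂_1 − rank ∂_2 = (21 − 6) − 13 = 2, and the invariant factors of ∂_2 are all 1, so H_1 = Z^2.
  H_2: rank ker ∂_2 − rank ∂_3 = (14 − 13) − 0 = 1, and there is no ∂_3, so H_2 = Z.

As a check, the Euler characteristic is 7 − 21 + 14 = 0, which agrees with 1 − 2 + 1 = 0.

H_0 = Z,  H_1 = Z^2,  H_2 = Z.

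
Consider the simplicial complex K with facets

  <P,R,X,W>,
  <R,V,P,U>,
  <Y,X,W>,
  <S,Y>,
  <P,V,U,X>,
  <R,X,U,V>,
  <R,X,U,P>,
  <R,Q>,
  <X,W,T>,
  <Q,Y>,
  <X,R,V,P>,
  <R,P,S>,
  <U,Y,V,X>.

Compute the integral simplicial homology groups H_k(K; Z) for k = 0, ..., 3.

H_0 ≅ Z,  H_1 ≅ Z^2,  H_2 = 0,  H_3 ≅ Z.

Order the vertices as P < Q < R < S < T < U < V < W < X < Y. Listing each simplex with vertices in this order, K has dimension 3 with simplices:

  0-simplices (10): P, Q, R, S, T, U, V, W, X, Y
  1-simplices (24): PR, PS, PU, PV, PW, PX, QR, QY, RS, RU, RV, RW, RX, SY, TW, TX, UV, UX, UY, VX, VY, WX, WY, XY
  2-simplices (19): PRS, PRU, PRV, PRW, PRX, PUV, PUX, PVX, PWX, RUV, RUX, RVX, RWX, TWX, UVX, UVY, UXY, VXY, WXY
  3-simplices (7): PRUV, PRUX, PRVX, PRWX, PUVX, RUVX, UVXY

so the chain groups are C_0 ≅ Z^10, C_1 ≅ Z^24, C_2 ≅ Z^19, C_3 ≅ Z^7.

The boundary map ∂_1: C_1 → C_0 maps an edge to its endpoints' difference, ∂[p,q] = q − p. For instance
  ∂TW = W − T.
The 10×24 boundary matrix has rank 9 and Smith normal form diag(1,1,1,1,1,1,1,1,1).

∂_2: C_2 → C_1 acts by ∂[p,q,r] = [q,r] − [p,r] + [p,q]. For instance
  ∂PVX = VX − PX + PV,
  ∂VXY = XY − VY + VX.
As a 24×19 matrix over Z this has rank 13, with invariant factors (1,1,1,1,1,1,1,1,1,1,1,1,1).

Boundary ∂_3: C_3 → C_2 sends each 3-simplex σ to the alternating sum Σ_i (−1)^i (σ with its i-th vertex removed). For instance
  ∂PUVX = UVX − PVX + PUX − PUV,
  ∂RUVX = UVX − RVX + RUX − RUV.
The 19×7 boundary matrix has rank 6 and Smith normal form diag(1,1,1,1,1,1).

From H_k ≅ ker(∂_k) / im(∂_{k+1}) we obtain:

  H_0: rank C_0 − rank ∂_1 = 10 − 9 = 1, and the invariant factors of ∂_1 are all 1, so H_0 ≅ Z.
  H_1: rank ker ∂_1 − rank ∂_2 = (24 − 9) − 13 = 2, and the invariant factors of ∂_2 are all 1, so H_1 ≅ Z^2.
  H_2: rank ker ∂_2 − rank ∂_3 = (19 − 13) − 6 = 0, and the invariant factors of ∂_3 are all 1, so H_2 ≅ 0.
  H_3: rank ker ∂_3 − rank ∂_4 = (7 − 6) − 0 = 1, and there is no ∂_4, so H_3 ≅ Z.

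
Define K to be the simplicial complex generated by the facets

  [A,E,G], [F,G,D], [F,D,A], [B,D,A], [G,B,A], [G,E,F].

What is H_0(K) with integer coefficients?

We work with the vertex ordering A < B < D < E < F < G. The simplices of K, each written with vertices in increasing order, are:

  0-simplices (6): A, B, D, E, F, G
  1-simplices (12): AB, AD, AE, AF, AG, BD, BG, DF, DG, EF, EG, FG
  2-simplices (6): ABD, ABG, ADF, AEG, DFG, EFG

Hence C_0 ≅ Z^6, C_1 ≅ Z^12, C_2 ≅ Z^6.

∂_1: C_1 → C_0 sends each edge [p,q] (with p < q) to q − p. For instance
  ∂AB = B − A.
The resulting 6×12 matrix has rank 5, and its Smith normal form has invariant factors (1,1,1,1,1).

The boundary map ∂_2: C_2 → C_1 maps a triangle to the signed sum of its edges. For instance
  ∂EFG = FG − EG + EF,
  ∂ADF = DF − AF + AD.
This gives a 12×6 integer matrix of rank 6; reducing to Smith normal form yields diagonal entries (1,1,1,1,1,1).

From H_k ≅ ker(∂_k) / im(∂_{k+1}) we obtain:

  H_0: rank C_0 − rank ∂_1 = 6 − 5 = 1, and the invariant factors of ∂_1 are all 1, so H_0 ≅ Z.

H_0 = Z.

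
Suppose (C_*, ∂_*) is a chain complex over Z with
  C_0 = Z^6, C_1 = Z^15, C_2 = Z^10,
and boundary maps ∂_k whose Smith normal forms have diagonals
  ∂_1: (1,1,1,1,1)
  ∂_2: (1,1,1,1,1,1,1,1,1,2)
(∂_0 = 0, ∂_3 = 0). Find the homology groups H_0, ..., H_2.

H_0 ≅ Z,  H_1 ≅ Z_2,  H_2 = 0.

H_0: b_0 = 6 − 0 − 5 = 1; torsion from ∂_1 factors > 1: none. So H_0 ≅ Z.
H_1: b_1 = 15 − 5 − 10 = 0; torsion from ∂_2 factors > 1: [2]. So H_1 ≅ Z_2.
H_2: b_2 = 10 − 10 − 0 = 0; torsion from ∂_3 factors > 1: none. So H_2 ≅ 0.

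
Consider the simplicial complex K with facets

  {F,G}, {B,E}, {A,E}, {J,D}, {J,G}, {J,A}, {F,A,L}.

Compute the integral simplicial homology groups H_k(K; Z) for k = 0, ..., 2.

Order the vertices as A < B < D < E < F < G < J < L. Listing each simplex with vertices in this order, K has dimension 2 with simplices:

  0-simplices (8): A, B, D, E, F, G, J, L
  1-simplices (9): AE, AF, AJ, AL, BE, DJ, FG, FL, GJ
  2-simplices (1): AFL

giving chain groups C_0 ≅ Z^8, C_1 ≅ Z^9, C_2 ≅ Z^1.

The boundary map ∂_1: C_1 → C_0 maps an edge to its endpoints' difference, ∂[p,q] = q − p.
The 8×9 boundary matrix has rank 7 and Smith normal form diag(1,1,1,1,1,1,1).

∂_2: C_2 → C_1 sends each 2-simplex [p,q,r] to [q,r] − [p,r] + [p,q]. For instance
  ∂AFL = FL − AL + AF.
The resulting 9×1 matrix has rank 1, and its Smith normal form has invariant factors (1).

From H_k ≅ ker(∂_k) / im(∂_{k+1}) we obtain:

  H_0: rank C_0 − rank ∂_1 = 8 − 7 = 1, and the invariant factors of ∂_1 are all 1, so H_0 ≅ Z.
  H_1: rank ker ∂_1 − rank ∂_2 = (9 − 7) − 1 = 1, and the invariant factors of ∂_2 are all 1, so H_1 ≅ Z.
  H_2: rank ker ∂_2 − rank ∂_3 = (1 − 1) − 0 = 0, and there is no ∂_3, so H_2 ≅ 0.

H_0 = Z,  H_1 = Z,  H_2 = 0.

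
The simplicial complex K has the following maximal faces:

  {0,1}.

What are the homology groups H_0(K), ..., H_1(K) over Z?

Order the vertices as 0 < 1. Listing each simplex with vertices in this order, K has dimension 1 with simplices:

  0-simplices (2): [0], [1]
  1-simplices (1): [0,1]

Hence C_0 ≅ Z^2, C_1 ≅ Z^1.

Boundary ∂_1: C_1 → C_0 maps an edge to its endpoints' difference, ∂[p,q] = q − p.
The resulting 2×1 matrix has rank 1, and its Smith normal form has invariant factors (1).

Reading off H_k = ker ∂_k / im ∂_{k+1}:

  H_0: rank C_0 − rank ∂_1 = 2 − 1 = 1, and the invariant factors of ∂_1 are all 1, so H_0 ≅ Z.
  H_1: rank ker ∂_1 − rank ∂_2 = (1 − 1) − 0 = 0, and there is no ∂_2, so H_1 ≅ 0.

As a check, the Euler characteristic is 2 − 1 = 1, which agrees with 1 − 0 = 1.
(K is a triangulation of the 1-simplex.)

H_0 = Z,  H_1 = 0.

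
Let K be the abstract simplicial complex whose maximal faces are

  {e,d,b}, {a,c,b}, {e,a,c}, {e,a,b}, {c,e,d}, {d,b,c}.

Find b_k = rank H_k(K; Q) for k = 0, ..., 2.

b_0 = 1, b_1 = 0, b_2 = 1.

Fix the vertex order a < b < c < d < e and write every simplex with vertices in increasing order. Then dim K = 2 and the simplices of K are:

  0-simplices (5): a, b, c, d, e
  1-simplices (9): ab, ac, ae, bc, bd, be, cd, ce, de
  2-simplices (6): abc, abe, ace, bcd, bde, cde

giving chain groups C_0 ≅ Z^5, C_1 ≅ Z^9, C_2 ≅ Z^6.

Boundary ∂_1: C_1 → C_0 maps an edge to its endpoints' difference, ∂[p,q] = q − p. For instance
  ∂ab = b − a.
As a 5×9 matrix over Z this has rank 4, with invariant factors (1,1,1,1).

The boundary map ∂_2: C_2 → C_1 maps a triangle to the signed sum of its edges. For instance
  ∂abc = bc − ac + ab,
  ∂cde = de − ce + cd.
This gives a 9×6 integer matrix of rank 5; reducing to Smith normal form yields diagonal entries (1,1,1,1,1).

Reading off H_k = ker ∂_k / im ∂_{k+1}:

  H_0: rank C_0 − rank ∂_1 = 5 − 4 = 1, and the invariant factors of ∂_1 are all 1, so H_0 ≅ Z.
  H_1: rank ker ∂_1 − rank ∂_2 = (9 − 4) − 5 = 0, and the invariant factors of ∂_2 are all 1, so H_1 ≅ 0.
  H_2: rank ker ∂_2 − rank ∂_3 = (6 − 5) − 0 = 1, and there is no ∂_3, so H_2 ≅ Z.

Hence the Betti numbers are b_0 = 1, b_1 = 0, b_2 = 1.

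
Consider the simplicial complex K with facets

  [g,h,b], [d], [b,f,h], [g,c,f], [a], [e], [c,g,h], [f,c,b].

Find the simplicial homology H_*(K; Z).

H_0 ≅ Z^4,  H_1 ≅ Z,  H_2 = 0.

K has 8 vertices, 10 edges, 5 triangles.
rank ∂_0 = 0, rank ∂_1 = 4 ⇒ b_0 = 8 − 0 − 4 = 4; all invariant factors of ∂_1 are 1 so no torsion. So H_0 ≅ Z^4.
rank ∂_1 = 4, rank ∂_2 = 5 ⇒ b_1 = 10 − 4 − 5 = 1; all invariant factors of ∂_2 are 1 so no torsion. So H_1 ≅ Z.
rank ∂_2 = 5, rank ∂_3 = 0 ⇒ b_2 = 5 − 5 − 0 = 0. So H_2 ≅ 0.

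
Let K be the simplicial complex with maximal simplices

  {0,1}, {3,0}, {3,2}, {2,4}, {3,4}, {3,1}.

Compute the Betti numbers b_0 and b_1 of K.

Take the total order 0 < 1 < 2 < 3 < 4 on the vertex set. Then K (dimension 1) consists of the simplices:

  0-simplices (5): [0], [1], [2], [3], [4]
  1-simplices (6): [0,1], [0,3], [1,3], [2,3], [2,4], [3,4]

giving chain groups C_0 ≅ Z^5, C_1 ≅ Z^6.

Boundary ∂_1: C_1 → C_0 is given by ∂[p,q] = [q] − [p]. For instance
  ∂[2,3] = [3] − [2].
As a 5×6 matrix over Z this has rank 4, with invariant factors (1,1,1,1).

From H_k ≅ ker(∂_k) / im(∂_{k+1}) we obtain:

  H_0: rank C_0 − rank ∂_1 = 5 − 4 = 1, and the invariant factors of ∂_1 are all 1, so H_0 ≅ Z.
  H_1: rank ker ∂_1 − rank ∂_2 = (6 − 4) − 0 = 2, and there is no ∂_2, so H_1 ≅ Z^2.

Hence the Betti numbers are b_0 = 1, b_1 = 2.

b_0 = 1, b_1 = 2.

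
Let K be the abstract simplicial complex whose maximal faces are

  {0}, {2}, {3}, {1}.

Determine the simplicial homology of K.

H_0 ≅ Z^4.

Fix the vertex order 0 < 1 < 2 < 3 and write every simplex with vertices in increasing order. Then dim K = 0 and the simplices of K are:

  0-simplices (4): [0], [1], [2], [3]

so the chain groups are C_0 ≅ Z^4.

From H_k ≅ ker(∂_k) / im(∂_{k+1}) we obtain:

  H_0: rank C_0 − rank ∂_1 = 4 − 0 = 4, and there is no ∂_1, so H_0 ≅ Z^4.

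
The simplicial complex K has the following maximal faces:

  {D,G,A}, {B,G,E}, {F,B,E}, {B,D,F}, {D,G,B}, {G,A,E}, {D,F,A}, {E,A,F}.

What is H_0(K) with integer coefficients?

H_0 = Z.

Take the total order A < B < D < E < F < G on the vertex set. Then K (dimension 2) consists of the simplices:

  0-simplices (6): A, B, D, E, F, G
  1-simplices (12): AD, AE, AF, AG, BD, BE, BF, BG, DF, DG, EF, EG
  2-simplices (8): ADF, ADG, AEF, AEG, BDF, BDG, BEF, BEG

giving chain groups C_0 ≅ Z^6, C_1 ≅ Z^12, C_2 ≅ Z^8.

∂_1: C_1 → C_0 sends each edge [p,q] (with p < q) to q − p.
As a 6×12 matrix over Z this has rank 5, with invariant factors (1,1,1,1,1).

The boundary map ∂_2: C_2 → C_1 maps a triangle to the signed sum of its edges. For instance
  ∂BDF = DF − BF + BD,
  ∂BDG = DG − BG + BD.
As a 12×8 matrix over Z this has rank 7, with invariant factors (1,1,1,1,1,1,1).

From H_k ≅ ker(∂_k) / im(∂_{k+1}) we obtain:

  H_0: rank C_0 − rank ∂_1 = 6 − 5 = 1, and the invariant factors of ∂_1 are all 1, so H_0 = Z.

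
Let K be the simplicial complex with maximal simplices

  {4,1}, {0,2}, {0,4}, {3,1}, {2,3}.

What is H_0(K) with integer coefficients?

Take the total order 0 < 1 < 2 < 3 < 4 on the vertex set. Then K (dimension 1) consists of the simplices:

  0-simplices (5): [0], [1], [2], [3], [4]
  1-simplices (5): [0,2], [0,4], [1,3], [1,4], [2,3]

giving chain groups C_0 ≅ Z^5, C_1 ≅ Z^5.

The boundary map ∂_1: C_1 → C_0 sends each edge [p,q] (with p < q) to q − p. For instance
  ∂[0,4] = [4] − [0].
This gives a 5×5 integer matrix of rank 4; reducing to Smith normal form yields diagonal entries (1,1,1,1).

Now H_k = ker ∂_k / im ∂_{k+1}, so:

  H_0: rank C_0 − rank ∂_1 = 5 − 4 = 1, and the invariant factors of ∂_1 are all 1, so H_0 = Z.

(K is a triangulation of the circle S^1.)

H_0 ≅ Z.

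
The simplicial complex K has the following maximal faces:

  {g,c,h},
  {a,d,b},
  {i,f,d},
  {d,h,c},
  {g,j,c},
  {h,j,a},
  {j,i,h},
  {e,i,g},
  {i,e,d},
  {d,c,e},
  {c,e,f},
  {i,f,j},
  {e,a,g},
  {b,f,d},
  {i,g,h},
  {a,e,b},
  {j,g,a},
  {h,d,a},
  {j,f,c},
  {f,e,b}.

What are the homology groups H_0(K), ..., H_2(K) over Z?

Fix the vertex order a < b < c < d < e < f < g < h < i < j and write every simplex with vertices in increasing order. Then dim K = 2 and the simplices of K are:

  0-simplices (10): a, b, c, d, e, f, g, h, i, j
  1-simplices (30): ab, ad, ae, ag, ah, aj, bd, be, bf, cd, ce, cf, cg, ch, cj, de, df, dh, di, ef, eg, ei, fi, fj, gh, gi, gj, hi, hj, ij
  2-simplices (20): abd, abe, adh, aeg, agj, ahj, bdf, bef, cde, cdh, cef, cfj, cgh, cgj, dei, dfi, egi, fij, ghi, hij

giving chain groups C_0 ≅ Z^10, C_1 ≅ Z^30, C_2 ≅ Z^20.

∂_1: C_1 → C_0 sends each edge [p,q] (with p < q) to q − p.
The 10×30 boundary matrix has rank 9 and Smith normal form diag(1,1,1,1,1,1,1,1,1).

Boundary ∂_2: C_2 → C_1 maps a triangle to the signed sum of its edges. For instance
  ∂fij = ij − fj + fi,
  ∂cfj = fj − cj + cf.
The resulting 30×20 matrix has rank 20, and its Smith normal form has invariant factors (1,1,1,1,1,1,1,1,1,1,1,1,1,1,1,1,1,1,1,2).

Now H_k = ker ∂_k / im ∂_{k+1}, so:

  H_0: rank C_0 − rank ∂_1 = 10 − 9 = 1, and the invariant factors of ∂_1 are all 1, so H_0 ≅ Z.
  H_1: rank ker ∂_1 − rank ∂_2 = (30 − 9) − 20 = 1, and ∂_2 has invariant factor 2 > 1, so H_1 ≅ Z ⊕ Z/2Z.
  H_2: rank ker ∂_2 − rank ∂_3 = (20 − 20) − 0 = 0, and there is no ∂_3, so H_2 ≅ 0.

H_0 = Z,  H_1 = Z ⊕ Z/2Z,  H_2 = 0.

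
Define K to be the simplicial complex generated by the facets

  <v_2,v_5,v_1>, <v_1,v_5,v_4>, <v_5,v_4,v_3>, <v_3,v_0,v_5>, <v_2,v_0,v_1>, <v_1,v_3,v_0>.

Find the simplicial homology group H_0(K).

Order the vertices as v_0 < v_1 < v_2 < v_3 < v_4 < v_5. Listing each simplex with vertices in this order, K has dimension 2 with simplices:

  0-simplices (6): [v_0], [v_1], [v_2], [v_3], [v_4], [v_5]
  1-simplices (12): [v_0,v_1], [v_0,v_2], [v_0,v_3], [v_0,v_5], [v_1,v_2], [v_1,v_3], [v_1,v_4], [v_1,v_5], [v_2,v_5], [v_3,v_4], [v_3,v_5], [v_4,v_5]
  2-simplices (6): [v_0,v_1,v_2], [v_0,v_1,v_3], [v_0,v_3,v_5], [v_1,v_2,v_5], [v_1,v_4,v_5], [v_3,v_4,v_5]

giving chain groups C_0 ≅ Z^6, C_1 ≅ Z^12, C_2 ≅ Z^6.

Boundary ∂_1: C_1 → C_0 is given by ∂[p,q] = [q] − [p].
This gives a 6×12 integer matrix of rank 5; reducing to Smith normal form yields diagonal entries (1,1,1,1,1).

∂_2: C_2 → C_1 sends each 2-simplex [p,q,r] to [q,r] − [p,r] + [p,q]. For instance
  ∂[v_0,v_1,v_2] = [v_1,v_2] − [v_0,v_2] + [v_0,v_1],
  ∂[v_3,v_4,v_5] = [v_4,v_5] − [v_3,v_5] + [v_3,v_4].
The 12×6 boundary matrix has rank 6 and Smith normal form diag(1,1,1,1,1,1).

Computing H_k = (kernel of ∂_k) / (image of ∂_{k+1}):

  H_0: rank C_0 − rank ∂_1 = 6 − 5 = 1, and the invariant factors of ∂_1 are all 1, so H_0 = Z.

H_0 = Z.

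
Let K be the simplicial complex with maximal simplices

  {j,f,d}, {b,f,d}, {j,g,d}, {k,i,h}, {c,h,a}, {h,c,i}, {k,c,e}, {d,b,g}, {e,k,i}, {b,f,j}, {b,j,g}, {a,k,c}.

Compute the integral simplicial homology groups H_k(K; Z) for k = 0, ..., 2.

We work with the vertex ordering a < b < c < d < e < f < g < h < i < j < k. The simplices of K, each written with vertices in increasing order, are:

  0-simplices (11): a, b, c, d, e, f, g, h, i, j, k
  1-simplices (21): ac, ah, ak, bd, bf, bg, bj, ce, ch, ci, ck, df, dg, dj, ei, ek, fj, gj, hi, hk, ik
  2-simplices (12): ach, ack, bdf, bdg, bfj, bgj, cek, chi, dfj, dgj, eik, hik

giving chain groups C_0 ≅ Z^11, C_1 ≅ Z^21, C_2 ≅ Z^12.

∂_1: C_1 → C_0 maps an edge to its endpoints' difference, ∂[p,q] = q − p. For instance
  ∂bj = j − b.
This gives a 11×21 integer matrix of rank 9; reducing to Smith normal form yields diagonal entries (1,1,1,1,1,1,1,1,1).

Boundary ∂_2: C_2 → C_1 acts by ∂[p,q,r] = [q,r] − [p,r] + [p,q]. For instance
  ∂bgj = gj − bj + bg,
  ∂dfj = fj − dj + df.
This gives a 21×12 integer matrix of rank 11; reducing to Smith normal form yields diagonal entries (1,1,1,1,1,1,1,1,1,1,1).

Reading off H_k = ker ∂_k / im ∂_{k+1}:

  H_0: rank C_0 − rank ∂_1 = 11 − 9 = 2, and the invariant factors of ∂_1 are all 1, so H_0 = Z^2.
  H_1: rank ker ∂_1 − rank ∂_2 = (21 − 9) − 11 = 1, and the invariant factors of ∂_2 are all 1, so H_1 = Z.
  H_2: rank ker ∂_2 − rank ∂_3 = (12 − 11) − 0 = 1, and there is no ∂_3, so H_2 = Z.

As a check, the Euler characteristic is 11 − 21 + 12 = 2, which agrees with 2 − 1 + 1 = 2.
(K is a triangulation of the disjoint union of the 2-sphere S^2 and the cylinder S^1 x I.)

H_0 = Z^2,  H_1 = Z,  H_2 = Z.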